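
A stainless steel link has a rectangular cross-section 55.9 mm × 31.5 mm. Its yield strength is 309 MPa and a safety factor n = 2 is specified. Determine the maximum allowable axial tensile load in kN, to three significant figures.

F_allow = 272 kN

σ_allow = 309/2 = 154.5 MPa.
A = 55.9×31.5 = 1761 mm².
F_allow = σ_allow × A = 154.5×1761 = 272100 N.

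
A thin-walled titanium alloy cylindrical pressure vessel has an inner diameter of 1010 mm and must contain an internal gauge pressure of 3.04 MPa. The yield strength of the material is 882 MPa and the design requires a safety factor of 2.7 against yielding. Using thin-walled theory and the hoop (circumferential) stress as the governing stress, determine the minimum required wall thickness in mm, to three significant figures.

t = 4.70 mm

σ_allow = 882/2.7 = 326.7 MPa.
Hoop stress σ_h = pD/(2t), so t = pD/(2σ_allow) = 3.04×1010/(2×326.7) = 4.700 mm.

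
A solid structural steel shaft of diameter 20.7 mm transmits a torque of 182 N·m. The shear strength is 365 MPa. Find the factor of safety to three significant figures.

τ = 16T/(πd³) = 16×182000/(π×20.7³) = 104.5 MPa.
n = τ_limit/τ = 365/104.5 = 3.493.

n = 3.49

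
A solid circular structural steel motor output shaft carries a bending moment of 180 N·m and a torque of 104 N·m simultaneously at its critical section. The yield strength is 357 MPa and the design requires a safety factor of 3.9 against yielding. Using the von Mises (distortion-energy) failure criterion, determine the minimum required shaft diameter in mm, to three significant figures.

σ_allow = σ_y/n = 357/3.9 = 91.54 MPa.
For a solid shaft σ_b = 32M/(πd³) and τ = 16T/(πd³), so the von Mises stress is σ' = (16/πd³)·√(4M²+3T²).
√(4M²+3T²) = √(4×(180000)² + 3×(104000)²) = 402600 N·mm.
d³ = 16×402600/(π×91.54) = 22400 mm³.
d = 28.19 mm.

d = 28.2 mm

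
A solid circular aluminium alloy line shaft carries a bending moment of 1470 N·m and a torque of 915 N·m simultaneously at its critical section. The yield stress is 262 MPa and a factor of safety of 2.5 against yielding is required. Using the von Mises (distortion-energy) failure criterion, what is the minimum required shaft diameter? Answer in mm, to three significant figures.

d = 54.5 mm

σ_allow = σ_y/n = 262/2.5 = 104.8 MPa.
For a solid shaft σ_b = 32M/(πd³) and τ = 16T/(πd³), so the von Mises stress is σ' = (16/πd³)·√(4M²+3T²).
√(4M²+3T²) = √(4×(1.470×10^6)² + 3×(915000)²) = 3.340×10^6 N·mm.
d³ = 16×3.340×10^6/(π×104.8) = 162300 mm³.
d = 54.55 mm.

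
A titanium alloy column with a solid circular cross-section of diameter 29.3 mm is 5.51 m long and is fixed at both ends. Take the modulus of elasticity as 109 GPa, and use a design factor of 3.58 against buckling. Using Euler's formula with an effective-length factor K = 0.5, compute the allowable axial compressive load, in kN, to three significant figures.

I = πd⁴/64 = π×29.3⁴/64 = 36180 mm⁴.
Effective length L_e = KL = 0.5×5.51 m = 2755 mm.
Euler critical load P_cr = π²EI/L_e² = π²×109000×36180/2755² = 5128 N.
P_allow = P_cr/n = 5128/3.58 = 1432 N.

P_allow = 1.43 kN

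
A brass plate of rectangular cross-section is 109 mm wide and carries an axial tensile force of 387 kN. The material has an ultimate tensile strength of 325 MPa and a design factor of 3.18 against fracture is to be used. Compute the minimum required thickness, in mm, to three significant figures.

σ_allow = 325/3.18 = 102.2 MPa.
Required area A = F/σ_allow = 387000/102.2 = 3787 mm².
t = A/w = 3787/109 = 34.74 mm.

t = 34.7 mm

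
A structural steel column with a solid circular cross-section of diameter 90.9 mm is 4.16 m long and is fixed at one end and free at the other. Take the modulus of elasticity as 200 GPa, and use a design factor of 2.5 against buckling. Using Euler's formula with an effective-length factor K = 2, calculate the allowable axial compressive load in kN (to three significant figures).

P_allow = 38.2 kN

I = πd⁴/64 = π×90.9⁴/64 = 3.351×10^6 mm⁴.
Effective length L_e = KL = 2×4.16 m = 8320 mm.
Euler critical load P_cr = π²EI/L_e² = π²×200000×3.351×10^6/8320² = 95570 N.
P_allow = P_cr/n = 95570/2.5 = 38230 N.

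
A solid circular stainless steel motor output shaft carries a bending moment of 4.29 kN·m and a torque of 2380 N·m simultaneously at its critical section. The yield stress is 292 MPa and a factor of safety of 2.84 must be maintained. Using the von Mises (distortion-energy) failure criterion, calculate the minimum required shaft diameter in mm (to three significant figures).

σ_allow = σ_y/n = 292/2.84 = 102.8 MPa.
For a solid shaft σ_b = 32M/(πd³) and τ = 16T/(πd³), so the von Mises stress is σ' = (16/πd³)·√(4M²+3T²).
√(4M²+3T²) = √(4×(4.290×10^6)² + 3×(2.380×10^6)²) = 9.519×10^6 N·mm.
d³ = 16×9.519×10^6/(π×102.8) = 471500 mm³.
d = 77.83 mm.

d = 77.8 mm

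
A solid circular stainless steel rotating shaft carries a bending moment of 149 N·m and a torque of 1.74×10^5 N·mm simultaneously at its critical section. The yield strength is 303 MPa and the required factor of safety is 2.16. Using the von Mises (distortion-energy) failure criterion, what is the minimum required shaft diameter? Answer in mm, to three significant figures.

σ_allow = σ_y/n = 303/2.16 = 140.3 MPa.
For a solid shaft σ_b = 32M/(πd³) and τ = 16T/(πd³), so the von Mises stress is σ' = (16/πd³)·√(4M²+3T²).
√(4M²+3T²) = √(4×(149000)² + 3×(174000)²) = 423800 N·mm.
d³ = 16×423800/(π×140.3) = 15390 mm³.
d = 24.87 mm.

d = 24.9 mm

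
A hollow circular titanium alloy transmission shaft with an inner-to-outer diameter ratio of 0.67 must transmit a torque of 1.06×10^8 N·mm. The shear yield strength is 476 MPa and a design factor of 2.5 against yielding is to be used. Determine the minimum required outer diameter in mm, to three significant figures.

τ_allow = 476/2.5 = 190.4 MPa.
For a hollow shaft τ = 16T/[πd_o³(1−k⁴)] with k = 0.67, so 1−k⁴ = 0.7985.
d_o³ = 16T/[π τ_allow (1−k⁴)] = 16×1.0600×10^8/(π×190.4×0.7985) = 3.551×10^6 mm³.
d_o = 152.6 mm.

d_o = 153 mm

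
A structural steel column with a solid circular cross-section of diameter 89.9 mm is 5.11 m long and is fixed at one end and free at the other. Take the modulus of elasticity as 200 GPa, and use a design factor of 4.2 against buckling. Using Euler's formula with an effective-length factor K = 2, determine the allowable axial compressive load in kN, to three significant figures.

P_allow = 14.4 kN

I = πd⁴/64 = π×89.9⁴/64 = 3.206×10^6 mm⁴.
Effective length L_e = KL = 2×5.11 m = 10220 mm.
Euler critical load P_cr = π²EI/L_e² = π²×200000×3.206×10^6/10220² = 60590 N.
P_allow = P_cr/n = 60590/4.2 = 14430 N.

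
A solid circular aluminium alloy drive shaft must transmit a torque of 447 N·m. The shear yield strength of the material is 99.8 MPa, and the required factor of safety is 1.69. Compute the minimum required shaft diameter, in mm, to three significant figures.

Allowable shear stress τ_allow = 99.8/1.69 = 59.05 MPa.
For a solid shaft τ = 16T/(πd³), so d³ = 16T/(π τ_allow) = 16×447000/(π×59.05) = 38550 mm³.
d = (38550)^(1/3) = 33.78 mm.

d = 33.8 mm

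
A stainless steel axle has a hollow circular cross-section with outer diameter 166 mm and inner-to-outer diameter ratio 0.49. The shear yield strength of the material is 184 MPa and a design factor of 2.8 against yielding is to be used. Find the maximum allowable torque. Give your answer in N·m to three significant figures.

T_allow = 55600 N·m

τ_allow = 184/2.8 = 65.71 MPa.
For a hollow shaft T_allow = τ_allow·πd_o³(1−k⁴)/16 with 1−k⁴ = 0.9424, so πd_o³(1−k⁴)/16 = 846400 mm³.
T_allow = 65.71×846400 = 5.562×10^7 N·mm = 55620 N·m.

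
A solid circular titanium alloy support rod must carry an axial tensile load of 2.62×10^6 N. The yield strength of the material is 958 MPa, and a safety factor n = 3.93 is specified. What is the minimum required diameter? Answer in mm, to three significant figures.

d = 117 mm

Allowable stress σ_allow = 958/3.93 = 243.8 MPa.
Required area A = F/σ_allow = 2620000/243.8 = 10750 mm².
A = πd²/4 → d = √(4A/π) = 117.0 mm.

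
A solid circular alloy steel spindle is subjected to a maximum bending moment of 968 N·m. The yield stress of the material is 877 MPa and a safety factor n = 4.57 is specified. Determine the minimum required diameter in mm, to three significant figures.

d = 37.2 mm

σ_allow = 877/4.57 = 191.9 MPa.
For a solid circular section σ = 32M/(πd³), so d³ = 32M/(π σ_allow) = 32×968000/(π×191.9) = 51380 mm³.
d = 37.18 mm.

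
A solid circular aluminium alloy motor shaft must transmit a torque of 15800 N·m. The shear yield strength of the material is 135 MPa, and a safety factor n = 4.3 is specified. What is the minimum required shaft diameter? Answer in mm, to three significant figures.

d = 137 mm

Allowable shear stress τ_allow = 135/4.3 = 31.40 MPa.
For a solid shaft τ = 16T/(πd³), so d³ = 16T/(π τ_allow) = 16×1.5800×10^7/(π×31.40) = 2.563×10^6 mm³.
d = (2.563×10^6)^(1/3) = 136.9 mm.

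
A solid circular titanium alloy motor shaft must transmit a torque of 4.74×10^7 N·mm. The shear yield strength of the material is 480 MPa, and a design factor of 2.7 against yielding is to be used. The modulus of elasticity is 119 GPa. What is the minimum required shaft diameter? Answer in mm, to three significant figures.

d = 111 mm

Allowable shear stress τ_allow = 480/2.7 = 177.8 MPa.
For a solid shaft τ = 16T/(πd³), so d³ = 16T/(π τ_allow) = 16×4.7400×10^7/(π×177.8) = 1.358×10^6 mm³.
d = (1.358×10^6)^(1/3) = 110.7 mm.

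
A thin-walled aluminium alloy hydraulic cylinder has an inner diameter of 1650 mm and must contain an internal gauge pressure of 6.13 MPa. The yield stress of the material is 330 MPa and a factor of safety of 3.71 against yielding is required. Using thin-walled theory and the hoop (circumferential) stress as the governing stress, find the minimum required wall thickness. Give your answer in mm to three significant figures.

σ_allow = 330/3.71 = 88.95 MPa.
Hoop stress σ_h = pD/(2t), so t = pD/(2σ_allow) = 6.13×1650/(2×88.95) = 56.86 mm.

t = 56.9 mm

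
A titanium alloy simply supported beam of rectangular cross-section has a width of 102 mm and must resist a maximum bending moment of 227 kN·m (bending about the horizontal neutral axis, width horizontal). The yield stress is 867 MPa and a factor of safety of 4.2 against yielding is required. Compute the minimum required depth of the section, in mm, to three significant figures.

h = 254 mm

σ_allow = 867/4.2 = 206.4 MPa.
For a rectangular section σ = 6M/(bh²), so h² = 6M/(b σ_allow) = 6×2.2700×10^8/(102×206.4) = 64690 mm².
h = 254.3 mm.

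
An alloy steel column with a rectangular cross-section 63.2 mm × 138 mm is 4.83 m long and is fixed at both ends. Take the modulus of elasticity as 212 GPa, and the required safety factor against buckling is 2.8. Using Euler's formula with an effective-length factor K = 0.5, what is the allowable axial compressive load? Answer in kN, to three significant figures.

Buckling occurs about the weak axis: I_min = h·b³/12 = 138×63.2³/12 = 2.903×10^6 mm⁴ (b = 63.2 mm is the smaller dimension).
Effective length L_e = KL = 0.5×4.83 m = 2415 mm.
Euler critical load P_cr = π²EI/L_e² = π²×212000×2.903×10^6/2415² = 1.041×10^6 N.
P_allow = P_cr/n = 1.041×10^6/2.8 = 372000 N.

P_allow = 372 kN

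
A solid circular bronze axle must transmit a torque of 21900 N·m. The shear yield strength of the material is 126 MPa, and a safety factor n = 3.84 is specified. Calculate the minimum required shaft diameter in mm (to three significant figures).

d = 150 mm

Allowable shear stress τ_allow = 126/3.84 = 32.81 MPa.
For a solid shaft τ = 16T/(πd³), so d³ = 16T/(π τ_allow) = 16×2.1900×10^7/(π×32.81) = 3.399×10^6 mm³.
d = (3.399×10^6)^(1/3) = 150.4 mm.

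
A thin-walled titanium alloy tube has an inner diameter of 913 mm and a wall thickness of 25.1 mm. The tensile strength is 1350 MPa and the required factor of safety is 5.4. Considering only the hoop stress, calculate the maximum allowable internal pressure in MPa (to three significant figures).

σ_allow = 1350/5.4 = 250.0 MPa.
σ_h = pD/(2t) → p_allow = 2σ_allow t/D = 2×250.0×25.1/913 = 13.75 MPa.

p_allow = 13.7 MPa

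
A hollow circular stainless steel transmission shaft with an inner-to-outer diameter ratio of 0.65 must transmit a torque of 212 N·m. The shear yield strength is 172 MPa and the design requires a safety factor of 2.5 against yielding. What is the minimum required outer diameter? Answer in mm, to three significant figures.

d_o = 26.7 mm

τ_allow = 172/2.5 = 68.80 MPa.
For a hollow shaft τ = 16T/[πd_o³(1−k⁴)] with k = 0.65, so 1−k⁴ = 0.8215.
d_o³ = 16T/[π τ_allow (1−k⁴)] = 16×212000/(π×68.80×0.8215) = 19100 mm³.
d_o = 26.73 mm.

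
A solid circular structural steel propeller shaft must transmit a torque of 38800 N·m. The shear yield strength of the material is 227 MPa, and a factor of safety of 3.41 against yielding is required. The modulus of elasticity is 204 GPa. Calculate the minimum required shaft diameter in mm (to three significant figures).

Allowable shear stress τ_allow = 227/3.41 = 66.57 MPa.
For a solid shaft τ = 16T/(πd³), so d³ = 16T/(π τ_allow) = 16×3.8800×10^7/(π×66.57) = 2.968×10^6 mm³.
d = (2.968×10^6)^(1/3) = 143.7 mm.

d = 144 mm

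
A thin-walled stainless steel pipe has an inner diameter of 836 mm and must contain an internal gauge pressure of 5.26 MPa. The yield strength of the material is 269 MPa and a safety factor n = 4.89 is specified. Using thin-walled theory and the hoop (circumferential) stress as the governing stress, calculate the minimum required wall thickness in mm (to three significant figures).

σ_allow = 269/4.89 = 55.01 MPa.
Hoop stress σ_h = pD/(2t), so t = pD/(2σ_allow) = 5.26×836/(2×55.01) = 39.97 mm.

t = 40.0 mm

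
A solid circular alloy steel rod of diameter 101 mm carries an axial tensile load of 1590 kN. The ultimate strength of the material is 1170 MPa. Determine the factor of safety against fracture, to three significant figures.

A = πd²/4 = 8012 mm².
σ = F/A = 1590000/8012 = 198.5 MPa.
n = 1170/198.5 = 5.896.

n = 5.90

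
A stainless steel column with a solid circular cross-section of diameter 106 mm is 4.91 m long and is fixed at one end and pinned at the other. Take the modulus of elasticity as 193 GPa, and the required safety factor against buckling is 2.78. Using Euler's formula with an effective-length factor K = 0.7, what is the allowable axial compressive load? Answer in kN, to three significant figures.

I = πd⁴/64 = π×106⁴/64 = 6.197×10^6 mm⁴.
Effective length L_e = KL = 0.7×4.91 m = 3437 mm.
Euler critical load P_cr = π²EI/L_e² = π²×193000×6.197×10^6/3437² = 999300 N.
P_allow = P_cr/n = 999300/2.78 = 359500 N.

P_allow = 359 kN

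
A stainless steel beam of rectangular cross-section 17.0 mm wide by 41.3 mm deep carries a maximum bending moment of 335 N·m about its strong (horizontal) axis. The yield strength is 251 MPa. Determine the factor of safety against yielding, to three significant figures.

n = 3.62

Section modulus S = bh²/6 = 17.0×41.3²/6 = 4833 mm³.
σ = M/S = 335000/4833 = 69.32 MPa.
n = 251/69.32 = 3.621.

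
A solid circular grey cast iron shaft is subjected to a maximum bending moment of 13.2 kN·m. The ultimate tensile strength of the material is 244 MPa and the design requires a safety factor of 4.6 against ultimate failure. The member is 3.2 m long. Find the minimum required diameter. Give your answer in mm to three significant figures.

d = 136 mm

σ_allow = 244/4.6 = 53.04 MPa.
For a solid circular section σ = 32M/(πd³), so d³ = 32M/(π σ_allow) = 32×1.3200×10^7/(π×53.04) = 2.535×10^6 mm³.
d = 136.3 mm.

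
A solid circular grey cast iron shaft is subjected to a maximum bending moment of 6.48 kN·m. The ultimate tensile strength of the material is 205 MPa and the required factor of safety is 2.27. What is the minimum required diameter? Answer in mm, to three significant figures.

σ_allow = 205/2.27 = 90.31 MPa.
For a solid circular section σ = 32M/(πd³), so d³ = 32M/(π σ_allow) = 32×6480000/(π×90.31) = 730900 mm³.
d = 90.08 mm.

d = 90.1 mm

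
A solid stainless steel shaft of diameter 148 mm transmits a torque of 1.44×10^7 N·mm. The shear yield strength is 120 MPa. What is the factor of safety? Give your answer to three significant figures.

n = 5.30

τ = 16T/(πd³) = 16×1.4400×10^7/(π×148³) = 22.62 MPa.
n = τ_limit/τ = 120/22.62 = 5.304.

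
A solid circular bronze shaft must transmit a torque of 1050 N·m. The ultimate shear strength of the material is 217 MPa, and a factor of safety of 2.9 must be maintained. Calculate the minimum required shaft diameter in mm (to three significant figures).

d = 41.5 mm

Allowable shear stress τ_allow = 217/2.9 = 74.83 MPa.
For a solid shaft τ = 16T/(πd³), so d³ = 16T/(π τ_allow) = 16×1050000/(π×74.83) = 71470 mm³.
d = (71470)^(1/3) = 41.50 mm.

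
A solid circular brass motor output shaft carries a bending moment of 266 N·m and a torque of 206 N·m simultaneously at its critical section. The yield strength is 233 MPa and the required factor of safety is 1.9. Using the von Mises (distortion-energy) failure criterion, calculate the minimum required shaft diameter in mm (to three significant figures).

σ_allow = σ_y/n = 233/1.9 = 122.6 MPa.
For a solid shaft σ_b = 32M/(πd³) and τ = 16T/(πd³), so the von Mises stress is σ' = (16/πd³)·√(4M²+3T²).
√(4M²+3T²) = √(4×(266000)² + 3×(206000)²) = 640600 N·mm.
d³ = 16×640600/(π×122.6) = 26600 mm³.
d = 29.85 mm.

d = 29.9 mm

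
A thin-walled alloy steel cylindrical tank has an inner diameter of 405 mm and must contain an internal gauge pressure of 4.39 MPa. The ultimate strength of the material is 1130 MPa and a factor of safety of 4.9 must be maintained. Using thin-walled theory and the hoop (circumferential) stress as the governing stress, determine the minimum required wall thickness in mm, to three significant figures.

t = 3.85 mm

σ_allow = 1130/4.9 = 230.6 MPa.
Hoop stress σ_h = pD/(2t), so t = pD/(2σ_allow) = 4.39×405/(2×230.6) = 3.855 mm.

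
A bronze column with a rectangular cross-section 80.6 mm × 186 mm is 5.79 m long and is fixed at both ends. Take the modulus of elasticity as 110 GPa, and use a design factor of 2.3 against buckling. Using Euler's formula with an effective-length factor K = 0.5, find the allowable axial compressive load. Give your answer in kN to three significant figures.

P_allow = 457 kN

Buckling occurs about the weak axis: I_min = h·b³/12 = 186×80.6³/12 = 8.116×10^6 mm⁴ (b = 80.6 mm is the smaller dimension).
Effective length L_e = KL = 0.5×5.79 m = 2895 mm.
Euler critical load P_cr = π²EI/L_e² = π²×110000×8.116×10^6/2895² = 1.051×10^6 N.
P_allow = P_cr/n = 1.051×10^6/2.3 = 457100 N.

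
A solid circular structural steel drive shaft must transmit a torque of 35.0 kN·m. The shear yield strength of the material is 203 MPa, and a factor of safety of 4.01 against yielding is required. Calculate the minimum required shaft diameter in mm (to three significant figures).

d = 152 mm

Allowable shear stress τ_allow = 203/4.01 = 50.62 MPa.
For a solid shaft τ = 16T/(πd³), so d³ = 16T/(π τ_allow) = 16×3.5000×10^7/(π×50.62) = 3.521×10^6 mm³.
d = (3.521×10^6)^(1/3) = 152.1 mm.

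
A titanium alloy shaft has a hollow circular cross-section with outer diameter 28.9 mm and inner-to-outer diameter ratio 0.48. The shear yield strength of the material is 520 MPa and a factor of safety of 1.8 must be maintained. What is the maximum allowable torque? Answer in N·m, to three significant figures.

τ_allow = 520/1.8 = 288.9 MPa.
For a hollow shaft T_allow = τ_allow·πd_o³(1−k⁴)/16 with 1−k⁴ = 0.9469, so πd_o³(1−k⁴)/16 = 4488 mm³.
T_allow = 288.9×4488 = 1.296×10^6 N·mm = 1296 N·m.

T_allow = 1300 N·m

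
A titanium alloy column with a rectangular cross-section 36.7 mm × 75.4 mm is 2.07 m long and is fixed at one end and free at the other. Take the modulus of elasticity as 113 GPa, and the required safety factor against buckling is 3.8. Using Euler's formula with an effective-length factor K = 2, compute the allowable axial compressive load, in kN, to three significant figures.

Buckling occurs about the weak axis: I_min = h·b³/12 = 75.4×36.7³/12 = 310600 mm⁴ (b = 36.7 mm is the smaller dimension).
Effective length L_e = KL = 2×2.07 m = 4140 mm.
Euler critical load P_cr = π²EI/L_e² = π²×113000×310600/4140² = 20210 N.
P_allow = P_cr/n = 20210/3.8 = 5318 N.

P_allow = 5.32 kN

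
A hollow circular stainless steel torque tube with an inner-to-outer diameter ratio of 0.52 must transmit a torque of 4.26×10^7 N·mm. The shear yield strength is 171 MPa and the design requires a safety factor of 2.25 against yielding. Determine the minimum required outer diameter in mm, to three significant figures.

τ_allow = 171/2.25 = 76.00 MPa.
For a hollow shaft τ = 16T/[πd_o³(1−k⁴)] with k = 0.52, so 1−k⁴ = 0.9269.
d_o³ = 16T/[π τ_allow (1−k⁴)] = 16×4.2600×10^7/(π×76.00×0.9269) = 3.080×10^6 mm³.
d_o = 145.5 mm.

d_o = 145 mm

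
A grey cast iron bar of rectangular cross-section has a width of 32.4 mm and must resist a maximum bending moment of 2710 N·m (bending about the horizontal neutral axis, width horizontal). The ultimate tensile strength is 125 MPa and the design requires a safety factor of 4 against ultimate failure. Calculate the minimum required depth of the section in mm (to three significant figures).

σ_allow = 125/4 = 31.25 MPa.
For a rectangular section σ = 6M/(bh²), so h² = 6M/(b σ_allow) = 6×2710000/(32.4×31.25) = 16060 mm².
h = 126.7 mm.

h = 127 mm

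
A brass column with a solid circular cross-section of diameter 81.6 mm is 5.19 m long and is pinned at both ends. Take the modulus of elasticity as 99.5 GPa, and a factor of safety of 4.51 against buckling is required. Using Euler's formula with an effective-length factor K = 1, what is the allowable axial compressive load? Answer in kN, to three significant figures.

I = πd⁴/64 = π×81.6⁴/64 = 2.176×10^6 mm⁴.
Effective length L_e = KL = 1×5.19 m = 5190 mm.
Euler critical load P_cr = π²EI/L_e² = π²×99500×2.176×10^6/5190² = 79340 N.
P_allow = P_cr/n = 79340/4.51 = 17590 N.

P_allow = 17.6 kN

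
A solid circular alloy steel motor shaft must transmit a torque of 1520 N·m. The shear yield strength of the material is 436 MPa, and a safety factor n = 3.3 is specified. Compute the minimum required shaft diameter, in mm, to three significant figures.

Allowable shear stress τ_allow = 436/3.3 = 132.1 MPa.
For a solid shaft τ = 16T/(πd³), so d³ = 16T/(π τ_allow) = 16×1520000/(π×132.1) = 58590 mm³.
d = (58590)^(1/3) = 38.84 mm.

d = 38.8 mm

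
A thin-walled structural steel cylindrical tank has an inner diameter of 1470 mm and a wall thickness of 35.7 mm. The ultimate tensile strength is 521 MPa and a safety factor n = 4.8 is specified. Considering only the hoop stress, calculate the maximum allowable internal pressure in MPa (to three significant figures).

p_allow = 5.27 MPa

σ_allow = 521/4.8 = 108.5 MPa.
σ_h = pD/(2t) → p_allow = 2σ_allow t/D = 2×108.5×35.7/1470 = 5.272 MPa.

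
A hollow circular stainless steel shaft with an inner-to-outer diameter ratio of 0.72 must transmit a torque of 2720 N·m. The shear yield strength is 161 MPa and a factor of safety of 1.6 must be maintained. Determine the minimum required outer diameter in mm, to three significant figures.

d_o = 57.3 mm

τ_allow = 161/1.6 = 100.6 MPa.
For a hollow shaft τ = 16T/[πd_o³(1−k⁴)] with k = 0.72, so 1−k⁴ = 0.7313.
d_o³ = 16T/[π τ_allow (1−k⁴)] = 16×2720000/(π×100.6×0.7313) = 188300 mm³.
d_o = 57.31 mm.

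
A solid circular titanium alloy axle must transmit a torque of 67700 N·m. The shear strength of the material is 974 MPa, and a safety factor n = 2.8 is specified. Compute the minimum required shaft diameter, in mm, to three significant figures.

Allowable shear stress τ_allow = 974/2.8 = 347.9 MPa.
For a solid shaft τ = 16T/(πd³), so d³ = 16T/(π τ_allow) = 16×6.7700×10^7/(π×347.9) = 991200 mm³.
d = (991200)^(1/3) = 99.71 mm.

d = 99.7 mm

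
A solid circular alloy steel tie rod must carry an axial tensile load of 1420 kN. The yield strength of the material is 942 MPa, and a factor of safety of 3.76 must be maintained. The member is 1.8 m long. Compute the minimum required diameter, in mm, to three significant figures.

d = 85.0 mm

Allowable stress σ_allow = 942/3.76 = 250.5 MPa.
Required area A = F/σ_allow = 1420000/250.5 = 5668 mm².
A = πd²/4 → d = √(4A/π) = 84.95 mm.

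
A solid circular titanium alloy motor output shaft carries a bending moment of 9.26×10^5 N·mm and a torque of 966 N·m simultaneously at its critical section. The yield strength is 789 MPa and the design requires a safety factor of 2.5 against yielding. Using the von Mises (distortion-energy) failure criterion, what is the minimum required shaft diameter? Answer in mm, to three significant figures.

σ_allow = σ_y/n = 789/2.5 = 315.6 MPa.
For a solid shaft σ_b = 32M/(πd³) and τ = 16T/(πd³), so the von Mises stress is σ' = (16/πd³)·√(4M²+3T²).
√(4M²+3T²) = √(4×(926000)² + 3×(966000)²) = 2.496×10^6 N·mm.
d³ = 16×2.496×10^6/(π×315.6) = 40280 mm³.
d = 34.28 mm.

d = 34.3 mm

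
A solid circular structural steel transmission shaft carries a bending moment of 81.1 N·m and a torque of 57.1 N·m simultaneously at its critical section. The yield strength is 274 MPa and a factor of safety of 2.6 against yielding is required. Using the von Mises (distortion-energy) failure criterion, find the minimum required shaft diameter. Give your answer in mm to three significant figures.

σ_allow = σ_y/n = 274/2.6 = 105.4 MPa.
For a solid shaft σ_b = 32M/(πd³) and τ = 16T/(πd³), so the von Mises stress is σ' = (16/πd³)·√(4M²+3T²).
√(4M²+3T²) = √(4×(81100)² + 3×(57100)²) = 190000 N·mm.
d³ = 16×190000/(π×105.4) = 9181 mm³.
d = 20.94 mm.

d = 20.9 mm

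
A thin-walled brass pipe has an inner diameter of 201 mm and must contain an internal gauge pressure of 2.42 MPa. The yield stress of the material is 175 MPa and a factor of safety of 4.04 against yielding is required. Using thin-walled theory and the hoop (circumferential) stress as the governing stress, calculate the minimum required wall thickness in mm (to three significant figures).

σ_allow = 175/4.04 = 43.32 MPa.
Hoop stress σ_h = pD/(2t), so t = pD/(2σ_allow) = 2.42×201/(2×43.32) = 5.615 mm.

t = 5.61 mm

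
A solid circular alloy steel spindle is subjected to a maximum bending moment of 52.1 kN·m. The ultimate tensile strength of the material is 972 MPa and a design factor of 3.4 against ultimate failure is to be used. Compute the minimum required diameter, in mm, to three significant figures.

d = 123 mm

σ_allow = 972/3.4 = 285.9 MPa.
For a solid circular section σ = 32M/(πd³), so d³ = 32M/(π σ_allow) = 32×5.2100×10^7/(π×285.9) = 1.856×10^6 mm³.
d = 122.9 mm.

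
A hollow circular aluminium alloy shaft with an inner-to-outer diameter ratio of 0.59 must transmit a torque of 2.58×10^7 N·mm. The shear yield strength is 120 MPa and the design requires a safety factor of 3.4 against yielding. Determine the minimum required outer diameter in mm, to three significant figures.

τ_allow = 120/3.4 = 35.29 MPa.
For a hollow shaft τ = 16T/[πd_o³(1−k⁴)] with k = 0.59, so 1−k⁴ = 0.8788.
d_o³ = 16T/[π τ_allow (1−k⁴)] = 16×2.5800×10^7/(π×35.29×0.8788) = 4.236×10^6 mm³.
d_o = 161.8 mm.

d_o = 162 mm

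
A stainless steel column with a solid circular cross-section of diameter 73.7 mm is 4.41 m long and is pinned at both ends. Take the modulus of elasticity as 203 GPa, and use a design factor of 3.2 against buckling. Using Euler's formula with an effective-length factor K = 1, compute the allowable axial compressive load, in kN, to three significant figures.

P_allow = 46.6 kN

I = πd⁴/64 = π×73.7⁴/64 = 1.448×10^6 mm⁴.
Effective length L_e = KL = 1×4.41 m = 4410 mm.
Euler critical load P_cr = π²EI/L_e² = π²×203000×1.448×10^6/4410² = 149200 N.
P_allow = P_cr/n = 149200/3.2 = 46620 N.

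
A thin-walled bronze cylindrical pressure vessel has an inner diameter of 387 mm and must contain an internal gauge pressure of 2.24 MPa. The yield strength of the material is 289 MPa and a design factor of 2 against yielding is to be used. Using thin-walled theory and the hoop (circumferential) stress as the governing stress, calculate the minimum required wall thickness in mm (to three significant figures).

σ_allow = 289/2 = 144.5 MPa.
Hoop stress σ_h = pD/(2t), so t = pD/(2σ_allow) = 2.24×387/(2×144.5) = 3.000 mm.

t = 3.00 mm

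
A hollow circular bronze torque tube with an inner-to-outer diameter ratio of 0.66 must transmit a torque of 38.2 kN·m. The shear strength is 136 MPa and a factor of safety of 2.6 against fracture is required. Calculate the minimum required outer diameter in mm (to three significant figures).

τ_allow = 136/2.6 = 52.31 MPa.
For a hollow shaft τ = 16T/[πd_o³(1−k⁴)] with k = 0.66, so 1−k⁴ = 0.8103.
d_o³ = 16T/[π τ_allow (1−k⁴)] = 16×3.8200×10^7/(π×52.31×0.8103) = 4.590×10^6 mm³.
d_o = 166.2 mm.

d_o = 166 mm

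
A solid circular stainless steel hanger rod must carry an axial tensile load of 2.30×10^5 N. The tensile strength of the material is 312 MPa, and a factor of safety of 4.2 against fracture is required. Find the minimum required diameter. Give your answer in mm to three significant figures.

Allowable stress σ_allow = 312/4.2 = 74.29 MPa.
Required area A = F/σ_allow = 230000/74.29 = 3096 mm².
A = πd²/4 → d = √(4A/π) = 62.79 mm.

d = 62.8 mm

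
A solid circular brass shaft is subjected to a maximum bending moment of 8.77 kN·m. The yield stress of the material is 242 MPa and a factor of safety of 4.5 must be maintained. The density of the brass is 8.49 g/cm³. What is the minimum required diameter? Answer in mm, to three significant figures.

d = 118 mm

σ_allow = 242/4.5 = 53.78 MPa.
For a solid circular section σ = 32M/(πd³), so d³ = 32M/(π σ_allow) = 32×8770000/(π×53.78) = 1.661×10^6 mm³.
d = 118.4 mm.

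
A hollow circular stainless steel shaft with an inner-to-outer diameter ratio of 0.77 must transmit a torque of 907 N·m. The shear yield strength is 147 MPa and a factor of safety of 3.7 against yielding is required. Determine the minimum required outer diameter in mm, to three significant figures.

d_o = 56.4 mm

τ_allow = 147/3.7 = 39.73 MPa.
For a hollow shaft τ = 16T/[πd_o³(1−k⁴)] with k = 0.77, so 1−k⁴ = 0.6485.
d_o³ = 16T/[π τ_allow (1−k⁴)] = 16×907000/(π×39.73×0.6485) = 179300 mm³.
d_o = 56.39 mm.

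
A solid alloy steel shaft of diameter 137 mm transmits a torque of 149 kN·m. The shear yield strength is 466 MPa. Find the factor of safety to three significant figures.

n = 1.58

τ = 16T/(πd³) = 16×1.4900×10^8/(π×137³) = 295.1 MPa.
n = τ_limit/τ = 466/295.1 = 1.579.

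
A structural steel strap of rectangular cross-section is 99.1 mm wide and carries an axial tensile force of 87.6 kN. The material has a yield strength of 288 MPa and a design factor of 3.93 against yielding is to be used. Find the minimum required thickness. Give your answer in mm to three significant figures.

σ_allow = 288/3.93 = 73.28 MPa.
Required area A = F/σ_allow = 87600/73.28 = 1195 mm².
t = A/w = 1195/99.1 = 12.06 mm.

t = 12.1 mm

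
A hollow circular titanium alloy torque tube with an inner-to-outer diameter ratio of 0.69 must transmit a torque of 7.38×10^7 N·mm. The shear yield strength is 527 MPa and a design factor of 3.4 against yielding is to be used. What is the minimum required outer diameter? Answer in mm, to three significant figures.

d_o = 146 mm

τ_allow = 527/3.4 = 155.0 MPa.
For a hollow shaft τ = 16T/[πd_o³(1−k⁴)] with k = 0.69, so 1−k⁴ = 0.7733.
d_o³ = 16T/[π τ_allow (1−k⁴)] = 16×7.3800×10^7/(π×155.0×0.7733) = 3.136×10^6 mm³.
d_o = 146.4 mm.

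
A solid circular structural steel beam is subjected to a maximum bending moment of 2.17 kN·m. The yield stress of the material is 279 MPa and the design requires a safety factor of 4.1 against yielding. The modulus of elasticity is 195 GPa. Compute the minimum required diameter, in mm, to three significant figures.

σ_allow = 279/4.1 = 68.05 MPa.
For a solid circular section σ = 32M/(πd³), so d³ = 32M/(π σ_allow) = 32×2170000/(π×68.05) = 324800 mm³.
d = 68.74 mm.

d = 68.7 mm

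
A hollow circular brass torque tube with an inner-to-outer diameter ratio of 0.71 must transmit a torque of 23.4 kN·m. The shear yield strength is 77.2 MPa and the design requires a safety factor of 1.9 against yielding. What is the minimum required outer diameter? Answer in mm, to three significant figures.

τ_allow = 77.2/1.9 = 40.63 MPa.
For a hollow shaft τ = 16T/[πd_o³(1−k⁴)] with k = 0.71, so 1−k⁴ = 0.7459.
d_o³ = 16T/[π τ_allow (1−k⁴)] = 16×2.3400×10^7/(π×40.63×0.7459) = 3.932×10^6 mm³.
d_o = 157.8 mm.

d_o = 158 mm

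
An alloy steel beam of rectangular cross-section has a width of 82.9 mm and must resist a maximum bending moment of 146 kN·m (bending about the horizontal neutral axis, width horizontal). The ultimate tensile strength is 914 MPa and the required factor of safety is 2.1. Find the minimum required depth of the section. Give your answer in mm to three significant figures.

h = 156 mm

σ_allow = 914/2.1 = 435.2 MPa.
For a rectangular section σ = 6M/(bh²), so h² = 6M/(b σ_allow) = 6×1.4600×10^8/(82.9×435.2) = 24280 mm².
h = 155.8 mm.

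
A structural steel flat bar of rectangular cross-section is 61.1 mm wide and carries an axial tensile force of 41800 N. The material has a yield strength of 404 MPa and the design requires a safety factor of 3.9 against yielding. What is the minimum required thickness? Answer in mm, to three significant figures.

t = 6.60 mm

σ_allow = 404/3.9 = 103.6 MPa.
Required area A = F/σ_allow = 41800/103.6 = 403.5 mm².
t = A/w = 403.5/61.1 = 6.604 mm.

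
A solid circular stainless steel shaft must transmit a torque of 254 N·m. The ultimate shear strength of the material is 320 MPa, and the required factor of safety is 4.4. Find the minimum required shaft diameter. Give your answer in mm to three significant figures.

d = 26.1 mm

Allowable shear stress τ_allow = 320/4.4 = 72.73 MPa.
For a solid shaft τ = 16T/(πd³), so d³ = 16T/(π τ_allow) = 16×254000/(π×72.73) = 17790 mm³.
d = (17790)^(1/3) = 26.10 mm.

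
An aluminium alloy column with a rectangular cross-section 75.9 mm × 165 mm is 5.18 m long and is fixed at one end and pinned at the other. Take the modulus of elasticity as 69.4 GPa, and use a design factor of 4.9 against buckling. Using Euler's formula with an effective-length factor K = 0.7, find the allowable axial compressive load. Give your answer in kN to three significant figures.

P_allow = 63.9 kN

Buckling occurs about the weak axis: I_min = h·b³/12 = 165×75.9³/12 = 6.012×10^6 mm⁴ (b = 75.9 mm is the smaller dimension).
Effective length L_e = KL = 0.7×5.18 m = 3626 mm.
Euler critical load P_cr = π²EI/L_e² = π²×69400×6.012×10^6/3626² = 313200 N.
P_allow = P_cr/n = 313200/4.9 = 63920 N.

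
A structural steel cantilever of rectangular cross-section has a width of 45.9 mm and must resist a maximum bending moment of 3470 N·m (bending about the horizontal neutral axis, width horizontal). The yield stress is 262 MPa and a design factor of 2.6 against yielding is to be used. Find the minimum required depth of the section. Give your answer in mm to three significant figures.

h = 67.1 mm

σ_allow = 262/2.6 = 100.8 MPa.
For a rectangular section σ = 6M/(bh²), so h² = 6M/(b σ_allow) = 6×3470000/(45.9×100.8) = 4501 mm².
h = 67.09 mm.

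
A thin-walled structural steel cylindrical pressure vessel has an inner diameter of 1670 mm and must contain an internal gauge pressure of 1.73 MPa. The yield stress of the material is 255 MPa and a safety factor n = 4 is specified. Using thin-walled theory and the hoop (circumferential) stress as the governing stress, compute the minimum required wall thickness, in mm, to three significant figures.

σ_allow = 255/4 = 63.75 MPa.
Hoop stress σ_h = pD/(2t), so t = pD/(2σ_allow) = 1.73×1670/(2×63.75) = 22.66 mm.

t = 22.7 mm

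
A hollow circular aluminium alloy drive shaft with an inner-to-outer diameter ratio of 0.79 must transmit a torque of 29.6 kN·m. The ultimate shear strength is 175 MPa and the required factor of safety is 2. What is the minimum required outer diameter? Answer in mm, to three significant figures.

τ_allow = 175/2 = 87.50 MPa.
For a hollow shaft τ = 16T/[πd_o³(1−k⁴)] with k = 0.79, so 1−k⁴ = 0.6105.
d_o³ = 16T/[π τ_allow (1−k⁴)] = 16×2.9600×10^7/(π×87.50×0.6105) = 2.822×10^6 mm³.
d_o = 141.3 mm.

d_o = 141 mm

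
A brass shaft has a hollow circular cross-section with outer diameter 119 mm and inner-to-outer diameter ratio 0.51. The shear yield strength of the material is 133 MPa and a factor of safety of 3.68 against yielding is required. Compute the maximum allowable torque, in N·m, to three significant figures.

τ_allow = 133/3.68 = 36.14 MPa.
For a hollow shaft T_allow = τ_allow·πd_o³(1−k⁴)/16 with 1−k⁴ = 0.9323, so πd_o³(1−k⁴)/16 = 308500 mm³.
T_allow = 36.14×308500 = 1.115×10^7 N·mm = 11150 N·m.

T_allow = 11100 N·m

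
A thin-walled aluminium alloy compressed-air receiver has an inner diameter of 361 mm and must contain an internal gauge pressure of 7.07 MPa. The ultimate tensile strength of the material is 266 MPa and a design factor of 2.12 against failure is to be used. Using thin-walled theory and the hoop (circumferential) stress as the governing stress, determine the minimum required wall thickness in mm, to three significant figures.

σ_allow = 266/2.12 = 125.5 MPa.
Hoop stress σ_h = pD/(2t), so t = pD/(2σ_allow) = 7.07×361/(2×125.5) = 10.17 mm.

t = 10.2 mm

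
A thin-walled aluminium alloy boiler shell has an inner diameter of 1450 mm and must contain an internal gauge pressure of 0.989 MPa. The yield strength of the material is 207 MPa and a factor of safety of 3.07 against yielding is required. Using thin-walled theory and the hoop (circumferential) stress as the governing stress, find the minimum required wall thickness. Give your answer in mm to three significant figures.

t = 10.6 mm

σ_allow = 207/3.07 = 67.43 MPa.
Hoop stress σ_h = pD/(2t), so t = pD/(2σ_allow) = 0.989×1450/(2×67.43) = 10.63 mm.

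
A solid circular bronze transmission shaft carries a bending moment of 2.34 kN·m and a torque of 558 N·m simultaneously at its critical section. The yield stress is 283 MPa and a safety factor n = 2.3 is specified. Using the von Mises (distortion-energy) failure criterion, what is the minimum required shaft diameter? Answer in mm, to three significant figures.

σ_allow = σ_y/n = 283/2.3 = 123.0 MPa.
For a solid shaft σ_b = 32M/(πd³) and τ = 16T/(πd³), so the von Mises stress is σ' = (16/πd³)·√(4M²+3T²).
√(4M²+3T²) = √(4×(2.340×10^6)² + 3×(558000)²) = 4.779×10^6 N·mm.
d³ = 16×4.779×10^6/(π×123.0) = 197800 mm³.
d = 58.27 mm.

d = 58.3 mm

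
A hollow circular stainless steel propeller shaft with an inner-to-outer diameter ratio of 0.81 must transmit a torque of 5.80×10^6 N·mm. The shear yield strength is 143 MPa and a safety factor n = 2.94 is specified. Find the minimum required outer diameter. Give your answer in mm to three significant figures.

τ_allow = 143/2.94 = 48.64 MPa.
For a hollow shaft τ = 16T/[πd_o³(1−k⁴)] with k = 0.81, so 1−k⁴ = 0.5695.
d_o³ = 16T/[π τ_allow (1−k⁴)] = 16×5800000/(π×48.64×0.5695) = 1.066×10^6 mm³.
d_o = 102.2 mm.

d_o = 102 mm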